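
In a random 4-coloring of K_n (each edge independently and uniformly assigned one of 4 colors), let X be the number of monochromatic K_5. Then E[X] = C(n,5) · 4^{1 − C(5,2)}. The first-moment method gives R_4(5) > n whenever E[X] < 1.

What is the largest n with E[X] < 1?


We need C(n, 5) · 4^{1 − 10} < 1, i.e. C(n, 5) < 4^{10 − 1} = 262144.
Check values of n near the boundary:
  n = 27: C(27, 5) = 80730; 80730 < 262144? YES
  n = 28: C(28, 5) = 98280; 98280 < 262144? YES
  n = 29: C(29, 5) = 118755; 118755 < 262144? YES
  n = 30: C(30, 5) = 142506; 142506 < 262144? YES
  n = 31: C(31, 5) = 169911; 169911 < 262144? YES
  n = 32: C(32, 5) = 201376; 201376 < 262144? YES
  n = 33: C(33, 5) = 237336; 237336 < 262144? YES
  n = 34: C(34, 5) = 278256; 278256 < 262144? NO
  n = 35: C(35, 5) = 324632; 324632 < 262144? NO
  n = 36: C(36, 5) = 376992; 376992 < 262144? NO
The largest n with C(n, 5) < 262144 is n = 33 (where E[X] = 29667/32768 ≈ 0.905). Hence R_4(5) > 33, i.e. R_4(5) ≥ 34.

Largest n = 33; hence R_4(5) > 33.


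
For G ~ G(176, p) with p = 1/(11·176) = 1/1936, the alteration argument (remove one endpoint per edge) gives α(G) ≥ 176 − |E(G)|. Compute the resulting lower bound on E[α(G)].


E[|E(G)|] = C(176, 2)·p = 15400 · (1/1936) = 175/22.
E[α(G)] ≥ n − E[|E(G)|] = 176 − 175/22 = 3697/22.
Numerically: ≈ 168.0455.
(This is only a lower bound; the true E[α(G)] may be larger.)

E[α(G)] ≥ 3697/22 ≈ 168.0455.


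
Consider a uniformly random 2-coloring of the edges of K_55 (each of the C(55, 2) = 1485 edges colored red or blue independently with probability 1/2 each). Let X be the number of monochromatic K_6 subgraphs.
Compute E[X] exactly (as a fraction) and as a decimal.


Let X = Σ_S X_S over the C(55, 6) = 28989675 subsets S of size 6, where X_S = 1 if the K_6 on S is monochromatic.
For a fixed S, the K_6 on S has C(6, 2) = 15 edges. P[all 15 edges red] = (1/2)^15, and likewise for blue, so P[monochromatic] = 2·(1/2)^15 = 2^{1 − 15} = 1/16384.
Summing: E[X] = C(55, 6) · 2^{1 − 15} = 28989675 · 1/16384 = 28989675/16384.
Numerically: E[X] ≈ 1769.38934.

E[X] = C(55,6)·2^(1−C(6,2)) = 28989675/16384 ≈ 1769.38934.


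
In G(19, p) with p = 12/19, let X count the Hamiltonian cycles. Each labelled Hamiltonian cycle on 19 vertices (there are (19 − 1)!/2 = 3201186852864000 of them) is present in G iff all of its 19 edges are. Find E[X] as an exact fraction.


K_19 has (19 − 1)!/2 = 3201186852864000 labelled Hamiltonian cycles.
For each such Hamiltonian cycle H, let X_H = 1 if all 19 edges of H are present in G. Then P[X_H = 1] = p^{19} = (12/19)^{19} = 319479999370622926848/1978419655660313589123979.
Summing the indicators: E[X] = Σ_H E[X_H] = 3201186852864000 · p^{19} = 3201186852864000 · 319479999370622926848/1978419655660313589123979 = 1022715173738237107931793611292672000/1978419655660313589123979.
Numerically: E[X] ≈ 5.16935e+11.

E[X] = 3201186852864000 · (12/19)^{19} = 1022715173738237107931793611292672000/1978419655660313589123979 ≈ 5.16935e+11.


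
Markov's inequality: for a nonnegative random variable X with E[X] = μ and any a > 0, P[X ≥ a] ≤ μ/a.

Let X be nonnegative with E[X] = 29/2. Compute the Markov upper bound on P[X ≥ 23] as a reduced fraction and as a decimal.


μ = E[X] = 29/2, a = 23.
Markov: P[X ≥ 23] ≤ μ/a = (29/2)/23 = 29/46.
Numerically: ≈ 0.6304.
(Since a = 23 > μ = 14.5000, the bound 29/46 is < 1 and informative.)

P[X ≥ 23] ≤ 29/46 ≈ 0.6304.


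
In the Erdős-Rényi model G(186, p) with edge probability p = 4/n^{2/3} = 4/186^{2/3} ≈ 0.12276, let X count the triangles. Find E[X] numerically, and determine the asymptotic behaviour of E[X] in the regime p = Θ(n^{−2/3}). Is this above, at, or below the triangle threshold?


Number of potential triangles: C(186, 3) = 1055240.
Each occurs with probability p³ ≈ (0.12276)³ ≈ 1.8499248e-03.
By linearity: E[X] = C(186, 3)·p³ ≈ 1055240 · 1.8499248e-03 ≈ 1952.11470.
Since α = 2/3 < 1, p = c/n^{2/3} ≫ 1/n is above the triangle threshold p ~ 1/n. Asymptotically E[X] ~ (c³/6)·n^{3(1−α)} = (4³/6)·n^{1} → ∞; triangles are abundant w.h.p.

E[X] ≈ 1952.11470; in regime p = Θ(1/n^{2/3}) E[X] diverges (above the triangle threshold p ~ 1/n).


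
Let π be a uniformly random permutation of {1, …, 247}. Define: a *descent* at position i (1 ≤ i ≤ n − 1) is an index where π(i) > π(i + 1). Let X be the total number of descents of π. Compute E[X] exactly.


Write X = Σ X_I over i = 1, …, 246, with X_I the indicator of one descent.
There are 246 indicators.
For each fixed i, the pair (π(i), π(i+1)) is a uniformly random ordered pair of distinct values from {1, …, 247}; by symmetry P[π(i) > π(i+1)] = 1/2.
By linearity: E[X] = 246 · (1/2) = (247 − 1) · (1/2) = 123 ≈ 123.00000.

E[X] = 123 = 123.00000.


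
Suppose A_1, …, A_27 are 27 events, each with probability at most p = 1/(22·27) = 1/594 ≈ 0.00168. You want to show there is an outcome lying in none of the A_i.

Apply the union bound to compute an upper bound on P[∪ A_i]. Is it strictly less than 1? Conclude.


Union bound: P[∪_{i=1}^{27} A_i] ≤ Σ_i P[A_i] ≤ 27·p = 27·(1/594) = 1/22.
Numerically: 1/22 ≈ 0.04545.
Is 1/22 < 1? YES.
Since P[∪ A_i] ≤ 1/22 < 1, the complement has P[∩ A_i^c] ≥ 1 − 1/22 = 21/22 > 0, so some outcome avoids every A_i.

27·p = 1/22 ≈ 0.04545; existence CERTIFIED by the union bound.


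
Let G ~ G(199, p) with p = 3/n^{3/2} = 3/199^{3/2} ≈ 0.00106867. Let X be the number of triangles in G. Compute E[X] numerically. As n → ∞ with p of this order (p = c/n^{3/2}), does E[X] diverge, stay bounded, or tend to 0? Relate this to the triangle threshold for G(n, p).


Number of potential triangles: C(199, 3) = 1293699.
Each occurs with probability p³ ≈ (0.00106867)³ ≈ 1.22046385e-09.
By linearity: E[X] = C(199, 3)·p³ ≈ 1293699 · 1.22046385e-09 ≈ 0.001579.
Since α = 3/2 > 1, p = c/n^{3/2} = o(1/n) is below the triangle threshold p ~ 1/n. Asymptotically E[X] ~ (c³/6)·n^{3(1−α)} = (3³/6)·n^{-1.5} → 0, so by Markov's inequality G has no triangles w.h.p.

E[X] ≈ 0.001579; in regime p = Θ(1/n^{3/2}) E[X] tends to 0 (below the triangle threshold p ~ 1/n).


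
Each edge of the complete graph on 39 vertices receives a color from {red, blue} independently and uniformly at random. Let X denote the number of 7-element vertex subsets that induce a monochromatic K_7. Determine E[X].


Let X = Σ_S X_S over the C(39, 7) = 15380937 subsets S of size 7, where X_S = 1 if the K_7 on S is monochromatic.
For a fixed S, the K_7 on S has C(7, 2) = 21 edges. P[all 21 edges red] = (1/2)^21, and likewise for blue, so P[monochromatic] = 2·(1/2)^21 = 2^{1 − 21} = 1/1048576.
By linearity: E[X] = C(39, 7) · 2^{1 − 21} = 15380937 · 1/1048576 = 15380937/1048576.
Numerically: E[X] ≈ 14.66840.

E[X] = C(39,7)·2^(1−C(7,2)) = 15380937/1048576 ≈ 14.66840.


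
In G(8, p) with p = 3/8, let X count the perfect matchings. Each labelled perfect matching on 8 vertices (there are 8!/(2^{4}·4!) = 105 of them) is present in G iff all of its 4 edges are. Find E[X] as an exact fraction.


K_8 has 8!/(2^{4}·4!) = 105 labelled perfect matchings.
For each such perfect matching H, let X_H = 1 if all 4 edges of H are present in G. Then P[X_H = 1] = p^{4} = (3/8)^{4} = 81/4096.
By linearity: E[X] = Σ_H E[X_H] = 105 · p^{4} = 105 · 81/4096 = 8505/4096.
Numerically: E[X] ≈ 2.0764.

E[X] = 105 · (3/8)^{4} = 8505/4096 ≈ 2.0764.


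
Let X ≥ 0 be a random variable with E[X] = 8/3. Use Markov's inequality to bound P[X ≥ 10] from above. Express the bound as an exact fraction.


μ = E[X] = 8/3, a = 10.
Markov: P[X ≥ 10] ≤ μ/a = (8/3)/10 = 4/15.
Numerically: ≈ 0.2667.
(Since a = 10 > μ = 2.6667, the bound 4/15 is < 1 and informative.)

P[X ≥ 10] ≤ 4/15 ≈ 0.2667.


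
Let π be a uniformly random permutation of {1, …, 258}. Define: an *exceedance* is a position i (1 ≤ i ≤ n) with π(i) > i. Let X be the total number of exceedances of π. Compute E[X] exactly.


Write X = Σ_{i=1}^{258} X_i, where X_i = 1_{π(i) > i}.
For each fixed i, π(i) is uniform over {1, …, 258} (marginal of a uniform permutation), so P[π(i) > i] = (n − i)/n. Summing: Σ_{i=1}^{258} (n − i)/n = (0 + 1 + … + 257)/258 = 258(258 − 1)/(2·258) = (258 − 1)/2.
Hence E[X] = Σ_{i=1}^{258} (258 − i)/258 = 257/2 ≈ 128.50000.

E[X] = 257/2 = 128.50000.


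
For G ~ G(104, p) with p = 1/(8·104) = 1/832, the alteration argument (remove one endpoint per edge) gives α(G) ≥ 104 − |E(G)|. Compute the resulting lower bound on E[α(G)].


E[|E(G)|] = C(104, 2)·p = 5356 · (1/832) = 103/16.
E[α(G)] ≥ n − E[|E(G)|] = 104 − 103/16 = 1561/16.
Numerically: ≈ 97.56250.
(This is only a lower bound; the true E[α(G)] may be larger.)

E[α(G)] ≥ 1561/16 ≈ 97.56250.


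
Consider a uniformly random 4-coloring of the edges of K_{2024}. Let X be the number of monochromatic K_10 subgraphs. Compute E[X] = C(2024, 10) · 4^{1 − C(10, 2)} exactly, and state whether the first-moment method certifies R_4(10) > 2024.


E[X] = C(2024, 10) · 4^{1 − 45} = 310936101848269937576192656 · 4^{−44} = 310936101848269937576192656/309485009821345068724781056.
As a reduced fraction: E[X] = 19433506365516871098512041/19342813113834066795298816 ≈ 1.00469.
Is E[X] < 1? NO.
Since E[X] ≥ 1, the first-moment bound is inconclusive at n = 2024; it does NOT by itself certify R_4(10) > 2024.

E[X] = 19433506365516871098512041/19342813113834066795298816 ≈ 1.00469; E[X] ≥ 1; first-moment method inconclusive here.


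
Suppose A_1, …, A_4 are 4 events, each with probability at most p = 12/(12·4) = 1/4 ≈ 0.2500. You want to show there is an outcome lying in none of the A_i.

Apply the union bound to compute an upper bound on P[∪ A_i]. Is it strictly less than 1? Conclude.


Union bound: P[∪_{i=1}^{4} A_i] ≤ Σ_i P[A_i] ≤ 4·p = 4·(1/4) = 1.
Numerically: 1 ≈ 1.0000.
Is 1 < 1? NO.
Since the bound 1 is ≥ 1, the union bound is uninformative here; it does NOT by itself certify existence.

4·p = 1 ≈ 1.0000; existence NOT certified by the union bound.


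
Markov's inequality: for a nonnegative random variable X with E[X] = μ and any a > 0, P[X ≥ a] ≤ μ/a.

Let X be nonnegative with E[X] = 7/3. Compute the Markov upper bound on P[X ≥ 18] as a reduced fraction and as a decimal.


μ = E[X] = 7/3, a = 18.
Markov: P[X ≥ 18] ≤ μ/a = (7/3)/18 = 7/54.
Numerically: ≈ 0.12963.
(Since a = 18 > μ = 2.33333, the bound 7/54 is < 1 and informative.)

P[X ≥ 18] ≤ 7/54 ≈ 0.12963.


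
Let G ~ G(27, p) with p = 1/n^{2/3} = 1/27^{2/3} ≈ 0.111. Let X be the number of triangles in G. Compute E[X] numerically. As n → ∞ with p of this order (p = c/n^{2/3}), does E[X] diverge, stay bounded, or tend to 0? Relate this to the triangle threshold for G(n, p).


Number of potential triangles: C(27, 3) = 2925.
Each occurs with probability p³ ≈ (0.111)³ ≈ 1.37174e-03.
By linearity: E[X] = C(27, 3)·p³ ≈ 2925 · 1.37174e-03 ≈ 4.012.
Since α = 2/3 < 1, p = c/n^{2/3} ≫ 1/n is above the triangle threshold p ~ 1/n. Asymptotically E[X] ~ (c³/6)·n^{3(1−α)} = (1³/6)·n^{1} → ∞; triangles are abundant w.h.p.

E[X] ≈ 4.012; in regime p = Θ(1/n^{2/3}) E[X] diverges (above the triangle threshold p ~ 1/n).


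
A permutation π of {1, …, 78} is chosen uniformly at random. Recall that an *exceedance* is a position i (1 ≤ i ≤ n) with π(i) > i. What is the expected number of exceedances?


Write X = Σ_{i=1}^{78} X_i, where X_i = 1_{π(i) > i}.
For each fixed i, π(i) is uniform over {1, …, 78} (marginal of a uniform permutation), so P[π(i) > i] = (n − i)/n. Summing: Σ_{i=1}^{78} (n − i)/n = (0 + 1 + … + 77)/78 = 78(78 − 1)/(2·78) = (78 − 1)/2.
Hence E[X] = Σ_{i=1}^{78} (78 − i)/78 = 77/2 ≈ 38.5000.

E[X] = 77/2 = 38.5000.


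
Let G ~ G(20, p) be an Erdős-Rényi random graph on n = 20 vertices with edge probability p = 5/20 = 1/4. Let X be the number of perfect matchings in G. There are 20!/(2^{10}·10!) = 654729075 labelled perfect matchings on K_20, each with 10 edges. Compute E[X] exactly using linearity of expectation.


K_20 has 20!/(2^{10}·10!) = 654729075 labelled perfect matchings.
For each such perfect matching H, let X_H = 1 if all 10 edges of H are present in G. Then P[X_H = 1] = p^{10} = (1/4)^{10} = 1/1048576.
Summing the indicators: E[X] = Σ_H E[X_H] = 654729075 · p^{10} = 654729075 · 1/1048576 = 654729075/1048576.
Numerically: E[X] ≈ 624.4.

E[X] = 654729075 · (1/4)^{10} = 654729075/1048576 ≈ 624.4.


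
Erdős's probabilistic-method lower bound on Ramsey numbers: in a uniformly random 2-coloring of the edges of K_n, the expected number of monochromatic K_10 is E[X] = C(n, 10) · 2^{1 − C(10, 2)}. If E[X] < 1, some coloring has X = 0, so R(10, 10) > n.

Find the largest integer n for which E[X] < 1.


We need C(n, 10) · 2^{1 − 45} < 1, i.e. C(n, 10) < 2^{45 − 1} = 17592186044416.
Check values of n near the boundary:
  n = 96: C(96, 10) = 11279926456656; 11279926456656 < 17592186044416? YES
  n = 97: C(97, 10) = 12576469727536; 12576469727536 < 17592186044416? YES
  n = 98: C(98, 10) = 14005614014756; 14005614014756 < 17592186044416? YES
  n = 99: C(99, 10) = 15579278510796; 15579278510796 < 17592186044416? YES
  n = 100: C(100, 10) = 17310309456440; 17310309456440 < 17592186044416? YES
  n = 101: C(101, 10) = 19212541264840; 19212541264840 < 17592186044416? NO
  n = 102: C(102, 10) = 21300860967540; 21300860967540 < 17592186044416? NO
The largest n with C(n, 10) < 17592186044416 is n = 100 (where E[X] = 2163788682055/2199023255552 ≈ 0.9840). Hence R(10, 10) > 100, i.e. R(10, 10) ≥ 101.

Largest n = 100; hence R(10, 10) > 100.


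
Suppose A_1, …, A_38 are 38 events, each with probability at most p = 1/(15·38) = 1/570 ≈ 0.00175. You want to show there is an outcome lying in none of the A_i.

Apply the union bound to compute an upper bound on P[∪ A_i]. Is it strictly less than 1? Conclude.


Union bound: P[∪_{i=1}^{38} A_i] ≤ Σ_i P[A_i] ≤ 38·p = 38·(1/570) = 1/15.
Numerically: 1/15 ≈ 0.06667.
Is 1/15 < 1? YES.
Since P[∪ A_i] ≤ 1/15 < 1, the complement has P[∩ A_i^c] ≥ 1 − 1/15 = 14/15 > 0, so some outcome avoids every A_i.

38·p = 1/15 ≈ 0.06667; existence CERTIFIED by the union bound.


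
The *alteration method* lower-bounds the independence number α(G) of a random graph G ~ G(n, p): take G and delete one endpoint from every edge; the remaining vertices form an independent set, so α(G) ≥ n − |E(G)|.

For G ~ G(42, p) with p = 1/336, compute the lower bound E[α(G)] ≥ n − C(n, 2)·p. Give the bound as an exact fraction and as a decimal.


E[|E(G)|] = C(42, 2)·p = 861 · (1/336) = 41/16.
E[α(G)] ≥ n − E[|E(G)|] = 42 − 41/16 = 631/16.
Numerically: ≈ 39.437500.
(This is only a lower bound; the true E[α(G)] may be larger.)

E[α(G)] ≥ 631/16 ≈ 39.437500.


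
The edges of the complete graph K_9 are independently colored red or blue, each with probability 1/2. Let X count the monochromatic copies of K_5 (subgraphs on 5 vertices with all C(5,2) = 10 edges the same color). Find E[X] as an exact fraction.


Let X = Σ_S X_S over the C(9, 5) = 126 subsets S of size 5, where X_S = 1 if the K_5 on S is monochromatic.
For a fixed S, the K_5 on S has C(5, 2) = 10 edges. P[all 10 edges red] = (1/2)^10, and likewise for blue, so P[monochromatic] = 2·(1/2)^10 = 2^{1 − 10} = 1/512.
By linearity: E[X] = C(9, 5) · 2^{1 − 10} = 126 · 1/512 = 63/256.
Numerically: E[X] ≈ 0.24609.

E[X] = C(9,5)·2^(1−C(5,2)) = 63/256 ≈ 0.24609.


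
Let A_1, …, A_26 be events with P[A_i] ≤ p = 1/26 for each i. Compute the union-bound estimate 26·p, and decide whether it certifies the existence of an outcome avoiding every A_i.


Union bound: P[∪_{i=1}^{26} A_i] ≤ Σ_i P[A_i] ≤ 26·p = 26·(1/26) = 1.
Numerically: 1 ≈ 1.000000.
Is 1 < 1? NO.
Since the bound 1 is ≥ 1, the union bound is uninformative here; it does NOT by itself certify existence.

26·p = 1 ≈ 1.000000; existence NOT certified by the union bound.


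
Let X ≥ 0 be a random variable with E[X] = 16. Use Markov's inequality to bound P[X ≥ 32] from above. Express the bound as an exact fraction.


μ = E[X] = 16, a = 32.
Markov: P[X ≥ 32] ≤ μ/a = (16)/32 = 1/2.
Numerically: ≈ 0.5000.
(Since a = 32 > μ = 16.0000, the bound 1/2 is < 1 and informative.)

P[X ≥ 32] ≤ 1/2 ≈ 0.5000.


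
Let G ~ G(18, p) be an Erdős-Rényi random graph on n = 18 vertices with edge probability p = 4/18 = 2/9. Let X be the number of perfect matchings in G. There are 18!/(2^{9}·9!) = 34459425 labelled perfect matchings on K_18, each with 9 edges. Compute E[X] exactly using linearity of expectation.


K_18 has 18!/(2^{9}·9!) = 34459425 labelled perfect matchings.
For each such perfect matching H, let X_H = 1 if all 9 edges of H are present in G. Then P[X_H = 1] = p^{9} = (2/9)^{9} = 512/387420489.
By linearity of expectation: E[X] = Σ_H E[X_H] = 34459425 · p^{9} = 34459425 · 512/387420489 = 217817600/4782969.
Numerically: E[X] ≈ 45.54.

E[X] = 34459425 · (2/9)^{9} = 217817600/4782969 ≈ 45.54.


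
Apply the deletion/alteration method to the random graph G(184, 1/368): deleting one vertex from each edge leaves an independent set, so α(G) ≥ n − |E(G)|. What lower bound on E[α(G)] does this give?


E[|E(G)|] = C(184, 2)·p = 16836 · (1/368) = 183/4.
E[α(G)] ≥ n − E[|E(G)|] = 184 − 183/4 = 553/4.
Numerically: ≈ 138.25000.
(This is only a lower bound; the true E[α(G)] may be larger.)

E[α(G)] ≥ 553/4 ≈ 138.25000.


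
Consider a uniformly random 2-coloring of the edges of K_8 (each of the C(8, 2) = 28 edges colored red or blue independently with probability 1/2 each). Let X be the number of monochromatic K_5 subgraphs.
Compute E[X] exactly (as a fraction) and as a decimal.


Let X = Σ_S X_S over the C(8, 5) = 56 subsets S of size 5, where X_S = 1 if the K_5 on S is monochromatic.
For a fixed S, the K_5 on S has C(5, 2) = 10 edges. P[all 10 edges red] = (1/2)^10, and likewise for blue, so P[monochromatic] = 2·(1/2)^10 = 2^{1 − 10} = 1/512.
By linearity: E[X] = C(8, 5) · 2^{1 − 10} = 56 · 1/512 = 7/64.
Numerically: E[X] ≈ 0.109.

E[X] = C(8,5)·2^(1−C(5,2)) = 7/64 ≈ 0.109.


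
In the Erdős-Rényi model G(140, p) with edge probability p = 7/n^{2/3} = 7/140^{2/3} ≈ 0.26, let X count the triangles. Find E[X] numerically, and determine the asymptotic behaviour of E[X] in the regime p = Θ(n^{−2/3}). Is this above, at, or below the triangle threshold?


Number of potential triangles: C(140, 3) = 447580.
Each occurs with probability p³ ≈ (0.26)³ ≈ 1.75000e-02.
By linearity: E[X] = C(140, 3)·p³ ≈ 447580 · 1.75000e-02 ≈ 7832.650.
Since α = 2/3 < 1, p = c/n^{2/3} ≫ 1/n is above the triangle threshold p ~ 1/n. Asymptotically E[X] ~ (c³/6)·n^{3(1−α)} = (7³/6)·n^{1} → ∞; triangles are abundant w.h.p.

E[X] ≈ 7832.650; in regime p = Θ(1/n^{2/3}) E[X] diverges (above the triangle threshold p ~ 1/n).


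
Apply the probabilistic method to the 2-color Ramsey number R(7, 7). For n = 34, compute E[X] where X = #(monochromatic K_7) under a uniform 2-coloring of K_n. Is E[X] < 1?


E[X] = C(34, 7) · 2^{1 − 21} = 5379616 · 2^{−20} = 5379616/1048576.
As a reduced fraction: E[X] = 168113/32768 ≈ 5.13040.
Is E[X] < 1? NO.
Since E[X] ≥ 1, the first-moment bound is inconclusive at n = 34; it does NOT by itself certify R(7, 7) > 34.

E[X] = 168113/32768 ≈ 5.13040; E[X] ≥ 1; first-moment method inconclusive here.


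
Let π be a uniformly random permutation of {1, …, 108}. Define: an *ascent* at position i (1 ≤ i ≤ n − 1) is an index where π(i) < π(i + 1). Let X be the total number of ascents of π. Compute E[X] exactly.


Write X = Σ X_I over i = 1, …, 107, with X_I the indicator of one ascent.
There are 107 indicators.
For each fixed i, the pair (π(i), π(i+1)) is a uniformly random ordered pair of distinct values from {1, …, 108}; by symmetry P[π(i) < π(i+1)] = 1/2.
By linearity: E[X] = 107 · (1/2) = (108 − 1) · (1/2) = 107/2 ≈ 53.500.

E[X] = 107/2 = 53.500.


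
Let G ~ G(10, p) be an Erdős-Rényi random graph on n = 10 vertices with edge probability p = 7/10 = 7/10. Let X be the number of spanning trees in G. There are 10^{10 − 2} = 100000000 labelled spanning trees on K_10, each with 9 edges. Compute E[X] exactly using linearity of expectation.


K_10 has 10^{10 − 2} = 100000000 labelled spanning trees.
For each such spanning tree H, let X_H = 1 if all 9 edges of H are present in G. Then P[X_H = 1] = p^{9} = (7/10)^{9} = 40353607/1000000000.
By linearity: E[X] = Σ_H E[X_H] = 100000000 · p^{9} = 100000000 · 40353607/1000000000 = 40353607/10.
Numerically: E[X] ≈ 4.035e+06.

E[X] = 100000000 · (7/10)^{9} = 40353607/10 ≈ 4.035e+06.


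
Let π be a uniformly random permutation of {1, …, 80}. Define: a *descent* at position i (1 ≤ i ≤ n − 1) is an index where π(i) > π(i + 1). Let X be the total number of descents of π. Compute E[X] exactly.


Write X = Σ X_I over i = 1, …, 79, with X_I the indicator of one descent.
There are 79 indicators.
For each fixed i, the pair (π(i), π(i+1)) is a uniformly random ordered pair of distinct values from {1, …, 80}; by symmetry P[π(i) > π(i+1)] = 1/2.
By linearity: E[X] = 79 · (1/2) = (80 − 1) · (1/2) = 79/2 ≈ 39.500.

E[X] = 79/2 = 39.500.


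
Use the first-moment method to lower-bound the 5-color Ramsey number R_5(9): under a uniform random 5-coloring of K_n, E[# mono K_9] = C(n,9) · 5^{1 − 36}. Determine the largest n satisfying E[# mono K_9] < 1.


We need C(n, 9) · 5^{1 − 36} < 1, i.e. C(n, 9) < 5^{36 − 1} = 2910383045673370361328125.
Check values of n near the boundary:
  n = 2166: C(2166, 9) = 2844037944203015677277940; 2844037944203015677277940 < 2910383045673370361328125? YES
  n = 2167: C(2167, 9) = 2855899084841489792706810; 2855899084841489792706810 < 2910383045673370361328125? YES
  n = 2168: C(2168, 9) = 2867804175977929537095120; 2867804175977929537095120 < 2910383045673370361328125? YES
  n = 2169: C(2169, 9) = 2879753360044504243499683; 2879753360044504243499683 < 2910383045673370361328125? YES
  n = 2170: C(2170, 9) = 2891746779868845075610510; 2891746779868845075610510 < 2910383045673370361328125? YES
  n = 2171: C(2171, 9) = 2903784578674959601827205; 2903784578674959601827205 < 2910383045673370361328125? YES
  n = 2172: C(2172, 9) = 2915866900084148060642020; 2915866900084148060642020 < 2910383045673370361328125? NO
  n = 2173: C(2173, 9) = 2927993888115921319674265; 2927993888115921319674265 < 2910383045673370361328125? NO
  n = 2174: C(2174, 9) = 2940165687188920530702934; 2940165687188920530702934 < 2910383045673370361328125? NO
The largest n with C(n, 9) < 2910383045673370361328125 is n = 2171 (where E[X] = 580756915734991920365441/582076609134674072265625 ≈ 0.997733). Hence R_5(9) > 2171, i.e. R_5(9) ≥ 2172.

Largest n = 2171; hence R_5(9) > 2171.


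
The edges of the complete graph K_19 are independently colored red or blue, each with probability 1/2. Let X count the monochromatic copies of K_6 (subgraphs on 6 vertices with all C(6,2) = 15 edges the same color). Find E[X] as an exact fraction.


Let X = Σ_S X_S over the C(19, 6) = 27132 subsets S of size 6, where X_S = 1 if the K_6 on S is monochromatic.
For a fixed S, the K_6 on S has C(6, 2) = 15 edges. P[all 15 edges red] = (1/2)^15, and likewise for blue, so P[monochromatic] = 2·(1/2)^15 = 2^{1 − 15} = 1/16384.
Summing: E[X] = C(19, 6) · 2^{1 − 15} = 27132 · 1/16384 = 6783/4096.
Numerically: E[X] ≈ 1.65601.

E[X] = C(19,6)·2^(1−C(6,2)) = 6783/4096 ≈ 1.65601.


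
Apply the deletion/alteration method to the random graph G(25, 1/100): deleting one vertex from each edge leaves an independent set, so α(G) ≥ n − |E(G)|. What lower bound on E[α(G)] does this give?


E[|E(G)|] = C(25, 2)·p = 300 · (1/100) = 3.
E[α(G)] ≥ n − E[|E(G)|] = 25 − 3 = 22.
Numerically: ≈ 22.000000.
(This is only a lower bound; the true E[α(G)] may be larger.)

E[α(G)] ≥ 22 ≈ 22.000000.


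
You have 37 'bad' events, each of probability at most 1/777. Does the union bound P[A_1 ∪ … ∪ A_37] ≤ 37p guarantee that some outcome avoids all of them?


Union bound: P[∪_{i=1}^{37} A_i] ≤ Σ_i P[A_i] ≤ 37·p = 37·(1/777) = 1/21.
Numerically: 1/21 ≈ 0.047619.
Is 1/21 < 1? YES.
Since P[∪ A_i] ≤ 1/21 < 1, the complement has P[∩ A_i^c] ≥ 1 − 1/21 = 20/21 > 0, so some outcome avoids every A_i.

37·p = 1/21 ≈ 0.047619; existence CERTIFIED by the union bound.


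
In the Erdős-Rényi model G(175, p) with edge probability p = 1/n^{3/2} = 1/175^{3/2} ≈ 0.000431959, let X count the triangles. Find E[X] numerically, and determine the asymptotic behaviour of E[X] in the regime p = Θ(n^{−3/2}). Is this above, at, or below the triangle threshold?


Number of potential triangles: C(175, 3) = 877975.
Each occurs with probability p³ ≈ (0.000431959)³ ≈ 8.05988381e-11.
By linearity: E[X] = C(175, 3)·p³ ≈ 877975 · 8.05988381e-11 ≈ 0.000071.
Since α = 3/2 > 1, p = c/n^{3/2} = o(1/n) is below the triangle threshold p ~ 1/n. Asymptotically E[X] ~ (c³/6)·n^{3(1−α)} = (1³/6)·n^{-1.5} → 0, so by Markov's inequality G has no triangles w.h.p.

E[X] ≈ 0.000071; in regime p = Θ(1/n^{3/2}) E[X] tends to 0 (below the triangle threshold p ~ 1/n).


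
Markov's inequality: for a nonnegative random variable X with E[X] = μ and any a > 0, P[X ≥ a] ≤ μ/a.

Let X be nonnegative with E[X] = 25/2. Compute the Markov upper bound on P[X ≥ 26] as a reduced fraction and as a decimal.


μ = E[X] = 25/2, a = 26.
Markov: P[X ≥ 26] ≤ μ/a = (25/2)/26 = 25/52.
Numerically: ≈ 0.4808.
(Since a = 26 > μ = 12.5000, the bound 25/52 is < 1 and informative.)

P[X ≥ 26] ≤ 25/52 ≈ 0.4808.


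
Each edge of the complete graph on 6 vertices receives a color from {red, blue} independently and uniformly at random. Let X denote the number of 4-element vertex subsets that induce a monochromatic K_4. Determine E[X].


Let X = Σ_S X_S over the C(6, 4) = 15 subsets S of size 4, where X_S = 1 if the K_4 on S is monochromatic.
For a fixed S, the K_4 on S has C(4, 2) = 6 edges. P[all 6 edges red] = (1/2)^6, and likewise for blue, so P[monochromatic] = 2·(1/2)^6 = 2^{1 − 6} = 1/32.
By linearity of expectation: E[X] = C(6, 4) · 2^{1 − 6} = 15 · 1/32 = 15/32.
Numerically: E[X] ≈ 0.468750.

E[X] = C(6,4)·2^(1−C(4,2)) = 15/32 ≈ 0.468750.


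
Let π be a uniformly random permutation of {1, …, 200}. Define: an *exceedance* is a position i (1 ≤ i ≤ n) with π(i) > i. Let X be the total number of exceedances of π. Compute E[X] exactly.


Write X = Σ_{i=1}^{200} X_i, where X_i = 1_{π(i) > i}.
For each fixed i, π(i) is uniform over {1, …, 200} (marginal of a uniform permutation), so P[π(i) > i] = (n − i)/n. Summing: Σ_{i=1}^{200} (n − i)/n = (0 + 1 + … + 199)/200 = 200(200 − 1)/(2·200) = (200 − 1)/2.
Hence E[X] = Σ_{i=1}^{200} (200 − i)/200 = 199/2 ≈ 99.500.

E[X] = 199/2 = 99.500.


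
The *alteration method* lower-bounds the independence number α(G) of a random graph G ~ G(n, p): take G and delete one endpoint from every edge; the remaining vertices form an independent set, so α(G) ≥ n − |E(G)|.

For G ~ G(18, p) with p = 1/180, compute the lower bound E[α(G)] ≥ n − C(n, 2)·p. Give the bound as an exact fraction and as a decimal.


E[|E(G)|] = C(18, 2)·p = 153 · (1/180) = 17/20.
E[α(G)] ≥ n − E[|E(G)|] = 18 − 17/20 = 343/20.
Numerically: ≈ 17.150000.
(This is only a lower bound; the true E[α(G)] may be larger.)

E[α(G)] ≥ 343/20 ≈ 17.150000.


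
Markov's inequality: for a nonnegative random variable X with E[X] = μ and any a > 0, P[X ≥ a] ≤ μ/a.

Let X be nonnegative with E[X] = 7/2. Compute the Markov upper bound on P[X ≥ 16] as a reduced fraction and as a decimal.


μ = E[X] = 7/2, a = 16.
Markov: P[X ≥ 16] ≤ μ/a = (7/2)/16 = 7/32.
Numerically: ≈ 0.2188.
(Since a = 16 > μ = 3.5000, the bound 7/32 is < 1 and informative.)

P[X ≥ 16] ≤ 7/32 ≈ 0.2188.


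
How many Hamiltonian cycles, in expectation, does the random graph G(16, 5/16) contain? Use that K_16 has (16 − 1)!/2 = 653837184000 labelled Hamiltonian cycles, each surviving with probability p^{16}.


K_16 has (16 − 1)!/2 = 653837184000 labelled Hamiltonian cycles.
For each such Hamiltonian cycle H, let X_H = 1 if all 16 edges of H are present in G. Then P[X_H = 1] = p^{16} = (5/16)^{16} = 152587890625/18446744073709551616.
By linearity: E[X] = Σ_H E[X_H] = 653837184000 · p^{16} = 653837184000 · 152587890625/18446744073709551616 = 97429332733154296875/18014398509481984.
Numerically: E[X] ≈ 5408.4.

E[X] = 653837184000 · (5/16)^{16} = 97429332733154296875/18014398509481984 ≈ 5408.4.


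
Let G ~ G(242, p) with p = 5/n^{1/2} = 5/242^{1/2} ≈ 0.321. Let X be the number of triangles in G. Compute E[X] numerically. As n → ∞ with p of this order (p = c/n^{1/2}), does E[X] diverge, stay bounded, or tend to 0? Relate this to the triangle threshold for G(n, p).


Number of potential triangles: C(242, 3) = 2332880.
Each occurs with probability p³ ≈ (0.321)³ ≈ 3.32037e-02.
By linearity: E[X] = C(242, 3)·p³ ≈ 2332880 · 3.32037e-02 ≈ 77460.334.
Since α = 1/2 < 1, p = c/n^{1/2} ≫ 1/n is above the triangle threshold p ~ 1/n. Asymptotically E[X] ~ (c³/6)·n^{3(1−α)} = (5³/6)·n^{1.5} → ∞; triangles are abundant w.h.p.

E[X] ≈ 77460.334; in regime p = Θ(1/n^{1/2}) E[X] diverges (above the triangle threshold p ~ 1/n).


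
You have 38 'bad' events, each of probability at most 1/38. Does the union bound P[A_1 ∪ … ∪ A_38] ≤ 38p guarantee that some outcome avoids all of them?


Union bound: P[∪_{i=1}^{38} A_i] ≤ Σ_i P[A_i] ≤ 38·p = 38·(1/38) = 1.
Numerically: 1 ≈ 1.0000.
Is 1 < 1? NO.
Since the bound 1 is ≥ 1, the union bound is uninformative here; it does NOT by itself certify existence.

38·p = 1 ≈ 1.0000; existence NOT certified by the union bound.


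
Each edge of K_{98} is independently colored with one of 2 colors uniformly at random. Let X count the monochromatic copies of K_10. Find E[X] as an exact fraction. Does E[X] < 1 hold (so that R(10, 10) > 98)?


E[X] = C(98, 10) · 2^{1 − 45} = 14005614014756 · 2^{−44} = 14005614014756/17592186044416.
As a reduced fraction: E[X] = 3501403503689/4398046511104 ≈ 0.7961.
Is E[X] < 1? YES.
Since E[X] < 1, there exists a 2-coloring of K_{98} with no monochromatic K_10; hence R(10, 10) > 98.

E[X] = 3501403503689/4398046511104 ≈ 0.7961; E[X] < 1, so R(10, 10) > 98.


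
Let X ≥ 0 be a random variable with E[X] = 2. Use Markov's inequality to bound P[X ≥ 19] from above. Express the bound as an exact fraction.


μ = E[X] = 2, a = 19.
Markov: P[X ≥ 19] ≤ μ/a = (2)/19 = 2/19.
Numerically: ≈ 0.105263.
(Since a = 19 > μ = 2.000000, the bound 2/19 is < 1 and informative.)

P[X ≥ 19] ≤ 2/19 ≈ 0.105263.


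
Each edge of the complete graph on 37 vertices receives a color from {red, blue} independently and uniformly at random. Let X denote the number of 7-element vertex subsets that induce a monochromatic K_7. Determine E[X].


Let X = Σ_S X_S over the C(37, 7) = 10295472 subsets S of size 7, where X_S = 1 if the K_7 on S is monochromatic.
For a fixed S, the K_7 on S has C(7, 2) = 21 edges. P[all 21 edges red] = (1/2)^21, and likewise for blue, so P[monochromatic] = 2·(1/2)^21 = 2^{1 − 21} = 1/1048576.
By linearity of expectation: E[X] = C(37, 7) · 2^{1 − 21} = 10295472 · 1/1048576 = 643467/65536.
Numerically: E[X] ≈ 9.81853.

E[X] = C(37,7)·2^(1−C(7,2)) = 643467/65536 ≈ 9.81853.


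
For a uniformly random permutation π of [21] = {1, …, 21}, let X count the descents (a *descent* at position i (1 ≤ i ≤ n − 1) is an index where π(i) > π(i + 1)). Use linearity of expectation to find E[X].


Write X = Σ X_I over i = 1, …, 20, with X_I the indicator of one descent.
There are 20 indicators.
For each fixed i, the pair (π(i), π(i+1)) is a uniformly random ordered pair of distinct values from {1, …, 21}; by symmetry P[π(i) > π(i+1)] = 1/2.
By linearity: E[X] = 20 · (1/2) = (21 − 1) · (1/2) = 10 ≈ 10.000.

E[X] = 10 = 10.000.


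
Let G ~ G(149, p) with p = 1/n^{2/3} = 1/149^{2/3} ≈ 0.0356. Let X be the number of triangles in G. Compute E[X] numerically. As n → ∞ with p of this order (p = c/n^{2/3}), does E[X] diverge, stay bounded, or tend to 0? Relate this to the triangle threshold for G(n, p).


Number of potential triangles: C(149, 3) = 540274.
Each occurs with probability p³ ≈ (0.0356)³ ≈ 4.50430e-05.
By linearity: E[X] = C(149, 3)·p³ ≈ 540274 · 4.50430e-05 ≈ 24.336.
Since α = 2/3 < 1, p = c/n^{2/3} ≫ 1/n is above the triangle threshold p ~ 1/n. Asymptotically E[X] ~ (c³/6)·n^{3(1−α)} = (1³/6)·n^{1} → ∞; triangles are abundant w.h.p.

E[X] ≈ 24.336; in regime p = Θ(1/n^{2/3}) E[X] diverges (above the triangle threshold p ~ 1/n).


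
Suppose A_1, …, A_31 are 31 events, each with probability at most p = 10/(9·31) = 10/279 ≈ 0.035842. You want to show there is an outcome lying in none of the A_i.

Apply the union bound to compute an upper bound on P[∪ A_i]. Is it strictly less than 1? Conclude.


Union bound: P[∪_{i=1}^{31} A_i] ≤ Σ_i P[A_i] ≤ 31·p = 31·(10/279) = 10/9.
Numerically: 10/9 ≈ 1.111111.
Is 10/9 < 1? NO.
Since the bound 10/9 is ≥ 1, the union bound is uninformative here; it does NOT by itself certify existence.

31·p = 10/9 ≈ 1.111111; existence NOT certified by the union bound.


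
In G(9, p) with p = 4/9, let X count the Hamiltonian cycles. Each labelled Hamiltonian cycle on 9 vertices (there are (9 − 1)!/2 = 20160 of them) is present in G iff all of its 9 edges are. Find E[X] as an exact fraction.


K_9 has (9 − 1)!/2 = 20160 labelled Hamiltonian cycles.
For each such Hamiltonian cycle H, let X_H = 1 if all 9 edges of H are present in G. Then P[X_H = 1] = p^{9} = (4/9)^{9} = 262144/387420489.
By linearity: E[X] = Σ_H E[X_H] = 20160 · p^{9} = 20160 · 262144/387420489 = 587202560/43046721.
Numerically: E[X] ≈ 13.6.

E[X] = 20160 · (4/9)^{9} = 587202560/43046721 ≈ 13.6.


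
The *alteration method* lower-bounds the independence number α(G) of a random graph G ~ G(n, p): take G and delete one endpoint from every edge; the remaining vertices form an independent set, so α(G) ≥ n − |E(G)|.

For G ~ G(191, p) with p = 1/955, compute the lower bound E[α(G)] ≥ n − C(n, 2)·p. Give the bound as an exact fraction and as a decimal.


E[|E(G)|] = C(191, 2)·p = 18145 · (1/955) = 19.
E[α(G)] ≥ n − E[|E(G)|] = 191 − 19 = 172.
Numerically: ≈ 172.000.
(This is only a lower bound; the true E[α(G)] may be larger.)

E[α(G)] ≥ 172 ≈ 172.000.


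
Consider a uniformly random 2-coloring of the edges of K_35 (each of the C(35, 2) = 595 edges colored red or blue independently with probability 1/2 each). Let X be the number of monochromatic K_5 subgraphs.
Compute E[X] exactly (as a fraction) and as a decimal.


Let X = Σ_S X_S over the C(35, 5) = 324632 subsets S of size 5, where X_S = 1 if the K_5 on S is monochromatic.
For a fixed S, the K_5 on S has C(5, 2) = 10 edges. P[all 10 edges red] = (1/2)^10, and likewise for blue, so P[monochromatic] = 2·(1/2)^10 = 2^{1 − 10} = 1/512.
Summing: E[X] = C(35, 5) · 2^{1 − 10} = 324632 · 1/512 = 40579/64.
Numerically: E[X] ≈ 634.047.

E[X] = C(35,5)·2^(1−C(5,2)) = 40579/64 ≈ 634.047.


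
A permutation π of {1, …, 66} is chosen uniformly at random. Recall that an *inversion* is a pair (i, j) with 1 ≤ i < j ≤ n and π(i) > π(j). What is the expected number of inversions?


Write X = Σ X_I over the C(66, 2) = 2145 pairs i < j, with X_I the indicator of one inversion.
There are 2145 indicators.
For each fixed pair i < j, the values π(i) and π(j) are two distinct elements of {1, …, 66} in uniformly random order; by symmetry P[π(i) > π(j)] = 1/2.
By linearity: E[X] = 2145 · (1/2) = C(66, 2) · (1/2) = 2145/2 = 2145/2 ≈ 1072.50000.

E[X] = 2145/2 = 1072.50000.


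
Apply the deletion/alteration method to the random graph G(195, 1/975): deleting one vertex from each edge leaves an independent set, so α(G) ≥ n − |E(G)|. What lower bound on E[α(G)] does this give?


E[|E(G)|] = C(195, 2)·p = 18915 · (1/975) = 97/5.
E[α(G)] ≥ n − E[|E(G)|] = 195 − 97/5 = 878/5.
Numerically: ≈ 175.60000.
(This is only a lower bound; the true E[α(G)] may be larger.)

E[α(G)] ≥ 878/5 ≈ 175.60000.


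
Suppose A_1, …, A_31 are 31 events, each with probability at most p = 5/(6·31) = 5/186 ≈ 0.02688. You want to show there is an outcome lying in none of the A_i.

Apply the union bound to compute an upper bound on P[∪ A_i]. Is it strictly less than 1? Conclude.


Union bound: P[∪_{i=1}^{31} A_i] ≤ Σ_i P[A_i] ≤ 31·p = 31·(5/186) = 5/6.
Numerically: 5/6 ≈ 0.83333.
Is 5/6 < 1? YES.
Since P[∪ A_i] ≤ 5/6 < 1, the complement has P[∩ A_i^c] ≥ 1 − 5/6 = 1/6 > 0, so some outcome avoids every A_i.

31·p = 5/6 ≈ 0.83333; existence CERTIFIED by the union bound.


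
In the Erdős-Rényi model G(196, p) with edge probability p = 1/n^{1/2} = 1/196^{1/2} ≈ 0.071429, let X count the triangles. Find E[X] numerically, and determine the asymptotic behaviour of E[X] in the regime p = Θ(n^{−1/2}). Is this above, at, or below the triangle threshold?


Number of potential triangles: C(196, 3) = 1235780.
Each occurs with probability p³ ≈ (0.071429)³ ≈ 3.6443149e-04.
By linearity: E[X] = C(196, 3)·p³ ≈ 1235780 · 3.6443149e-04 ≈ 450.35714.
Since α = 1/2 < 1, p = c/n^{1/2} ≫ 1/n is above the triangle threshold p ~ 1/n. Asymptotically E[X] ~ (c³/6)·n^{3(1−α)} = (1³/6)·n^{1.5} → ∞; triangles are abundant w.h.p.

E[X] ≈ 450.35714; in regime p = Θ(1/n^{1/2}) E[X] diverges (above the triangle threshold p ~ 1/n).


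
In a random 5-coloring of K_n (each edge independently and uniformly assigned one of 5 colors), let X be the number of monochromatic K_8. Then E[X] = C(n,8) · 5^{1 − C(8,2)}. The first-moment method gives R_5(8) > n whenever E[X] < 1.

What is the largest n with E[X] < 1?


We need C(n, 8) · 5^{1 − 28} < 1, i.e. C(n, 8) < 5^{28 − 1} = 7450580596923828125.
Check values of n near the boundary:
  n = 862: C(862, 8) = 7317951015318931845; 7317951015318931845 < 7450580596923828125? YES
  n = 863: C(863, 8) = 7386423071602617757; 7386423071602617757 < 7450580596923828125? YES
  n = 864: C(864, 8) = 7455455062926006708; 7455455062926006708 < 7450580596923828125? NO
The largest n with C(n, 8) < 7450580596923828125 is n = 863 (where E[X] = 7386423071602617757/7450580596923828125 ≈ 0.991389). Hence R_5(8) > 863, i.e. R_5(8) ≥ 864.

Largest n = 863; hence R_5(8) > 863.


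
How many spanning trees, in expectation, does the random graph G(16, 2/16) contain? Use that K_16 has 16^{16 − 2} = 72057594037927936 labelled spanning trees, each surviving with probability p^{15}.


K_16 has 16^{16 − 2} = 72057594037927936 labelled spanning trees.
For each such spanning tree H, let X_H = 1 if all 15 edges of H are present in G. Then P[X_H = 1] = p^{15} = (1/8)^{15} = 1/35184372088832.
By linearity: E[X] = Σ_H E[X_H] = 72057594037927936 · p^{15} = 72057594037927936 · 1/35184372088832 = 2048.
Numerically: E[X] ≈ 2048.

E[X] = 72057594037927936 · (1/8)^{15} = 2048 ≈ 2048.


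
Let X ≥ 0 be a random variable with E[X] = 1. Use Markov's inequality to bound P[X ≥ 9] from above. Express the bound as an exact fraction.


μ = E[X] = 1, a = 9.
Markov: P[X ≥ 9] ≤ μ/a = (1)/9 = 1/9.
Numerically: ≈ 0.11111.
(Since a = 9 > μ = 1.00000, the bound 1/9 is < 1 and informative.)

P[X ≥ 9] ≤ 1/9 ≈ 0.11111.


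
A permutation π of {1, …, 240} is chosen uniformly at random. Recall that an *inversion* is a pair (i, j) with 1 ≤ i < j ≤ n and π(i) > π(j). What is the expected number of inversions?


Write X = Σ X_I over the C(240, 2) = 28680 pairs i < j, with X_I the indicator of one inversion.
There are 28680 indicators.
For each fixed pair i < j, the values π(i) and π(j) are two distinct elements of {1, …, 240} in uniformly random order; by symmetry P[π(i) > π(j)] = 1/2.
By linearity: E[X] = 28680 · (1/2) = C(240, 2) · (1/2) = 28680/2 = 14340 ≈ 14340.00000.

E[X] = 14340 = 14340.00000.
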